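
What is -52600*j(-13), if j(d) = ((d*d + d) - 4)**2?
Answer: -1215270400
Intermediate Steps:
j(d) = (-4 + d + d**2)**2 (j(d) = ((d**2 + d) - 4)**2 = ((d + d**2) - 4)**2 = (-4 + d + d**2)**2)
-52600*j(-13) = -52600*(-4 - 13 + (-13)**2)**2 = -52600*(-4 - 13 + 169)**2 = -52600*152**2 = -52600*23104 = -1215270400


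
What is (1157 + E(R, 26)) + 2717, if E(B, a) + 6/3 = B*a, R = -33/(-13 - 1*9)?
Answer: 3911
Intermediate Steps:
R = 3/2 (R = -33/(-13 - 9) = -33/(-22) = -33*(-1/22) = 3/2 ≈ 1.5000)
E(B, a) = -2 + B*a
(1157 + E(R, 26)) + 2717 = (1157 + (-2 + (3/2)*26)) + 2717 = (1157 + (-2 + 39)) + 2717 = (1157 + 37) + 2717 = 1194 + 2717 = 3911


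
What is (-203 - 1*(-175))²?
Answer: 784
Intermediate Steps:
(-203 - 1*(-175))² = (-203 + 175)² = (-28)² = 784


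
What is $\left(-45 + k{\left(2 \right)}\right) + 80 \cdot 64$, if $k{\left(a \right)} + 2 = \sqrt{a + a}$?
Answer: $5075$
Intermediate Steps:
$k{\left(a \right)} = -2 + \sqrt{2} \sqrt{a}$ ($k{\left(a \right)} = -2 + \sqrt{a + a} = -2 + \sqrt{2 a} = -2 + \sqrt{2} \sqrt{a}$)
$\left(-45 + k{\left(2 \right)}\right) + 80 \cdot 64 = \left(-45 - \left(2 - \sqrt{2} \sqrt{2}\right)\right) + 80 \cdot 64 = \left(-45 + \left(-2 + 2\right)\right) + 5120 = \left(-45 + 0\right) + 5120 = -45 + 5120 = 5075$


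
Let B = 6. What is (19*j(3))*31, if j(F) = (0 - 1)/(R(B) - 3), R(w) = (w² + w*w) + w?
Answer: -589/75 ≈ -7.8533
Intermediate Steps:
R(w) = w + 2*w² (R(w) = (w² + w²) + w = 2*w² + w = w + 2*w²)
j(F) = -1/75 (j(F) = (0 - 1)/(6*(1 + 2*6) - 3) = -1/(6*(1 + 12) - 3) = -1/(6*13 - 3) = -1/(78 - 3) = -1/75)
(19*j(3))*31 = (19*(-1/75))*31 = -19/75*31 = -589/75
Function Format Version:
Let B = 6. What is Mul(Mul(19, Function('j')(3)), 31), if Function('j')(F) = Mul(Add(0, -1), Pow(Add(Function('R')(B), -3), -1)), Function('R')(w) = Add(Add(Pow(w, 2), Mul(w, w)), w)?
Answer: Rational(-589, 75) ≈ -7.8533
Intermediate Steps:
Function('R')(w) = Add(w, Mul(2, Pow(w, 2))) (Function('R')(w) = Add(Add(Pow(w, 2), Pow(w, 2)), w) = Add(Mul(2, Pow(w, 2)), w) = Add(w, Mul(2, Pow(w, 2))))
Function('j')(F) = Rational(-1, 75) (Function('j')(F) = Mul(Add(0, -1), Pow(Add(Mul(6, Add(1, Mul(2, 6))), -3), -1)) = Mul(-1, Pow(Add(Mul(6, Add(1, 12)), -3), -1)) = Mul(-1, Pow(Add(Mul(6, 13), -3), -1)) = Mul(-1, Pow(Add(78, -3), -1)) = Mul(-1, Pow(75, -1)) = Mul(-1, Rational(1, 75)) = Rational(-1, 75))
Mul(Mul(19, Function('j')(3)), 31) = Mul(Mul(19, Rational(-1, 75)), 31) = Mul(Rational(-19, 75), 31) = Rational(-589, 75)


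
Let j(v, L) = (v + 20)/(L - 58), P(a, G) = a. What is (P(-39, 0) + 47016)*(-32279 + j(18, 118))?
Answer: -15163408309/10 ≈ -1.5163e+9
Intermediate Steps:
j(v, L) = (20 + v)/(-58 + L)
(P(-39, 0) + 47016)*(-32279 + j(18, 118)) = (-39 + 47016)*(-32279 + (20 + 18)/(-58 + 118)) = 46977*(-32279 + 38/60) = 46977*(-32279 + (1/60)*38) = 46977*(-32279 + 19/30) = 46977*(-968351/30) = -15163408309/10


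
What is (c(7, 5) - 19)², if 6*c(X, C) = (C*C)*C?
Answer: 121/36 ≈ 3.3611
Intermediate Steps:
c(X, C) = C³/6 (c(X, C) = ((C*C)*C)/6 = (C²*C)/6 = C³/6)
(c(7, 5) - 19)² = ((⅙)*5³ - 19)² = ((⅙)*125 - 19)² = (125/6 - 19)² = (11/6)² = 121/36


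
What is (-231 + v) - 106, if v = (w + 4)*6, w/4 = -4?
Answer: -409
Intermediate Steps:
w = -16 (w = 4*(-4) = -16)
v = -72 (v = (-16 + 4)*6 = -12*6 = -72)
(-231 + v) - 106 = (-231 - 72) - 106 = -303 - 106 = -409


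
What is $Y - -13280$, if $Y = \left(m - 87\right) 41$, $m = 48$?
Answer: $11681$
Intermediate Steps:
$Y = -1599$ ($Y = \left(48 - 87\right) 41 = \left(-39\right) 41 = -1599$)
$Y - -13280 = -1599 - -13280 = -1599 + 13280 = 11681$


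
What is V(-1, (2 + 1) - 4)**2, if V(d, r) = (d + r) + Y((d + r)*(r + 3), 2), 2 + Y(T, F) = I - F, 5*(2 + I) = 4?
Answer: 1296/25 ≈ 51.840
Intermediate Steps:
I = -6/5 (I = -2 + (1/5)*4 = -2 + 4/5 = -6/5 ≈ -1.2000)
Y(T, F) = -16/5 - F (Y(T, F) = -2 + (-6/5 - F) = -16/5 - F)
V(d, r) = -26/5 + d + r (V(d, r) = (d + r) + (-16/5 - 1*2) = (d + r) + (-16/5 - 2) = (d + r) - 26/5 = -26/5 + d + r)
V(-1, (2 + 1) - 4)**2 = (-26/5 - 1 + ((2 + 1) - 4))**2 = (-26/5 - 1 + (3 - 4))**2 = (-26/5 - 1 - 1)**2 = (-36/5)**2 = 1296/25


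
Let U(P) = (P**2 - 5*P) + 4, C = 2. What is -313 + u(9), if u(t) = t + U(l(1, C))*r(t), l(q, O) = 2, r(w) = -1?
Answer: -302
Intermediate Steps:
U(P) = 4 + P**2 - 5*P
u(t) = 2 + t (u(t) = t + (4 + 2**2 - 5*2)*(-1) = t + (4 + 4 - 10)*(-1) = t - 2*(-1) = t + 2 = 2 + t)
-313 + u(9) = -313 + (2 + 9) = -313 + 11 = -302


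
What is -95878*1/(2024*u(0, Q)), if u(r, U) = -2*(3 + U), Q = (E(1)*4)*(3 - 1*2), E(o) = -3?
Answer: -47939/18216 ≈ -2.6317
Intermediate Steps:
Q = -12 (Q = (-3*4)*(3 - 1*2) = -12*(3 - 2) = -12*1 = -12)
u(r, U) = -6 - 2*U
-95878*1/(2024*u(0, Q)) = -95878*1/(2024*(-6 - 2*(-12))) = -95878*1/(2024*(-6 + 24)) = -95878/(2024*18) = -95878/36432 = -95878*1/36432 = -47939/18216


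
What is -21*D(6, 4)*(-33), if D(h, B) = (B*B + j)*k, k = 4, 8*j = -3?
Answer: 86625/2 ≈ 43313.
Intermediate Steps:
j = -3/8 (j = (⅛)*(-3) = -3/8 ≈ -0.37500)
D(h, B) = -3/2 + 4*B² (D(h, B) = (B*B - 3/8)*4 = (B² - 3/8)*4 = (-3/8 + B²)*4 = -3/2 + 4*B²)
-21*D(6, 4)*(-33) = -21*(-3/2 + 4*4²)*(-33) = -21*(-3/2 + 4*16)*(-33) = -21*(-3/2 + 64)*(-33) = -21*125/2*(-33) = -2625/2*(-33) = 86625/2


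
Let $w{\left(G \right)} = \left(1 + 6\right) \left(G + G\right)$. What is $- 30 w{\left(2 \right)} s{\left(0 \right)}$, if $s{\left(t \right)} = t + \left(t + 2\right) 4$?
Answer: $-6720$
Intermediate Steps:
$w{\left(G \right)} = 14 G$ ($w{\left(G \right)} = 7 \cdot 2 G = 14 G$)
$s{\left(t \right)} = 8 + 5 t$ ($s{\left(t \right)} = t + \left(2 + t\right) 4 = t + \left(8 + 4 t\right) = 8 + 5 t$)
$- 30 w{\left(2 \right)} s{\left(0 \right)} = - 30 \cdot 14 \cdot 2 \left(8 + 5 \cdot 0\right) = \left(-30\right) 28 \left(8 + 0\right) = \left(-840\right) 8 = -6720$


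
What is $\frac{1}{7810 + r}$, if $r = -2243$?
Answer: $\frac{1}{5567} \approx 0.00017963$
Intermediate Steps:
$\frac{1}{7810 + r} = \frac{1}{7810 - 2243} = \frac{1}{5567}$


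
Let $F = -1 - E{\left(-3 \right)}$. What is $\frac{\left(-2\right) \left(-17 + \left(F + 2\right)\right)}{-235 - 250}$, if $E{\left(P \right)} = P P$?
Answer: $- \frac{10}{97} \approx -0.10309$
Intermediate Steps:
$E{\left(P \right)} = P^{2}$
$F = -10$ ($F = -1 - \left(-3\right)^{2} = -1 - 9 = -10$)
$\frac{\left(-2\right) \left(-17 + \left(F + 2\right)\right)}{-235 - 250} = \frac{\left(-2\right) \left(-17 + \left(-10 + 2\right)\right)}{-235 - 250} = \frac{\left(-2\right) \left(-17 - 8\right)}{-485} = \left(-2\right) \left(-25\right) \left(- \frac{1}{485}\right) = 50 \left(- \frac{1}{485}\right) = - \frac{10}{97}$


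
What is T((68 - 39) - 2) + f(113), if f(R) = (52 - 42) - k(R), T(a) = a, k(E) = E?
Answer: -76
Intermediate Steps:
f(R) = 10 - R (f(R) = (52 - 42) - R = 10 - R)
T((68 - 39) - 2) + f(113) = ((68 - 39) - 2) + (10 - 1*113) = (29 - 2) + (10 - 113) = 27 - 103 = -76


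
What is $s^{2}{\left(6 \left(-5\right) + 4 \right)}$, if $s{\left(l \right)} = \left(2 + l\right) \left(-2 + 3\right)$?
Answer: $576$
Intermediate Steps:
$s{\left(l \right)} = 2 + l$ ($s{\left(l \right)} = \left(2 + l\right) 1 = 2 + l$)
$s^{2}{\left(6 \left(-5\right) + 4 \right)} = \left(2 + \left(6 \left(-5\right) + 4\right)\right)^{2} = \left(2 + \left(-30 + 4\right)\right)^{2} = \left(2 - 26\right)^{2} = \left(-24\right)^{2} = 576$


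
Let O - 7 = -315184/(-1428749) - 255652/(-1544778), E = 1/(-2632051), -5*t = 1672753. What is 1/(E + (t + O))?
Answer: -14522999554763657055/4858570946586736239718153 ≈ -2.9891e-6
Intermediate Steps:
t = -1672753/5 (t = -⅕*1672753 = -1672753/5 ≈ -3.3455e+5)
E = -1/2632051 ≈ -3.7993e-7
O = 8150926003777/1103550011361 (O = 7 + (-315184/(-1428749) - 255652/(-1544778)) = 7 + (-315184*(-1/1428749) - 255652*(-1/1544778)) = 7 + (315184/1428749 + 127826/772389) = 7 + 426075924250/1103550011361 = 8150926003777/1103550011361 ≈ 7.3861)
1/(E + (t + O)) = 1/(-1/2632051 + (-1672753/5 + 8150926003777/1103550011361)) = 1/(-1/2632051 - 1845925837524127948/5517750056805) = 1/(-4858570946586736239718153/14522999554763657055) = -14522999554763657055/4858570946586736239718153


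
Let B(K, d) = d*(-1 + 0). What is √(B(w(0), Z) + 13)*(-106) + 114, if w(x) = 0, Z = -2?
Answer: 114 - 106*√15 ≈ -296.54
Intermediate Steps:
B(K, d) = -d (B(K, d) = d*(-1) = -d)
√(B(w(0), Z) + 13)*(-106) + 114 = √(-1*(-2) + 13)*(-106) + 114 = √(2 + 13)*(-106) + 114 = √15*(-106) + 114 = -106*√15 + 114 = 114 - 106*√15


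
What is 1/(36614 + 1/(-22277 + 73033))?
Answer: 50756/1858380185 ≈ 2.7312e-5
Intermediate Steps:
1/(36614 + 1/(-22277 + 73033)) = 1/(36614 + 1/50756) = 1/(1858380185/50756) = 50756/1858380185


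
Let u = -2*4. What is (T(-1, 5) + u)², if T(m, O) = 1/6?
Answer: 2209/36 ≈ 61.361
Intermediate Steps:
u = -8
T(m, O) = ⅙
(T(-1, 5) + u)² = (⅙ - 8)² = (-47/6)² = 2209/36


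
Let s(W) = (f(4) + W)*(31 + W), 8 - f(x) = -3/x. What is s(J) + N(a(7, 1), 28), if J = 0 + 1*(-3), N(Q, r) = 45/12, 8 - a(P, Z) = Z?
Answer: 659/4 ≈ 164.75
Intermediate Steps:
f(x) = 8 + 3/x (f(x) = 8 - (-3)/x = 8 + 3/x)
a(P, Z) = 8 - Z
N(Q, r) = 15/4 (N(Q, r) = 45*(1/12) = 15/4)
J = -3 (J = 0 - 3 = -3)
s(W) = (31 + W)*(35/4 + W) (s(W) = ((8 + 3/4) + W)*(31 + W) = ((8 + 3*(¼)) + W)*(31 + W) = ((8 + ¾) + W)*(31 + W) = (35/4 + W)*(31 + W) = (31 + W)*(35/4 + W))
s(J) + N(a(7, 1), 28) = (1085/4 + (-3)² + (159/4)*(-3)) + 15/4 = (1085/4 + 9 - 477/4) + 15/4 = 161 + 15/4 = 659/4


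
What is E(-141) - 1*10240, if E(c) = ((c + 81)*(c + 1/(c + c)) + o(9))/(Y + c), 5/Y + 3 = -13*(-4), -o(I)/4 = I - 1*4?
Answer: -1671097465/162244 ≈ -10300.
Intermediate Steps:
o(I) = 16 - 4*I (o(I) = -4*(I - 1*4) = -4*(I - 4) = -4*(-4 + I) = 16 - 4*I)
Y = 5/49 (Y = 5/(-3 - 13*(-4)) = 5/(-3 + 52) = 5/49 ≈ 0.10204)
E(c) = (-20 + (81 + c)*(c + 1/(2*c)))/(5/49 + c) (E(c) = ((c + 81)*(c + 1/(c + c)) + (16 - 4*9))/(5/49 + c) = ((81 + c)*(c + 1/(2*c)) + (16 - 36))/(5/49 + c) = ((81 + c)*(c + 1/(2*c)) - 20)/(5/49 + c) = (-20 + (81 + c)*(c + 1/(2*c)))/(5/49 + c))
E(-141) - 1*10240 = (49/2)*(81 - 39*(-141) + 2*(-141)³ + 162*(-141)²)/(-141*(5 + 49*(-141))) - 1*10240 = (49/2)*(-1/141)*(81 + 5499 + 2*(-2803221) + 162*19881)/(5 - 6909) - 10240 = (49/2)*(-1/141)*(81 + 5499 - 5606442 + 3220722)/(-6904) - 10240 = (49/2)*(-1/141)*(-1/6904)*(-2380140) - 10240 = -9718905/162244 - 10240 = -1671097465/162244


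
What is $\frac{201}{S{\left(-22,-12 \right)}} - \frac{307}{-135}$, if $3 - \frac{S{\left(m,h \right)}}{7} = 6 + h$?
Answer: $\frac{5164}{945} \approx 5.4646$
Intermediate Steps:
$S{\left(m,h \right)} = -21 - 7 h$ ($S{\left(m,h \right)} = 21 - 7 \left(6 + h\right) = 21 - \left(42 + 7 h\right) = -21 - 7 h$)
$\frac{201}{S{\left(-22,-12 \right)}} - \frac{307}{-135} = \frac{201}{-21 - -84} - \frac{307}{-135} = \frac{201}{-21 + 84} - - \frac{307}{135} = \frac{201}{63} + \frac{307}{135} = 201 \cdot \frac{1}{63} + \frac{307}{135} = \frac{67}{21} + \frac{307}{135} = \frac{5164}{945}$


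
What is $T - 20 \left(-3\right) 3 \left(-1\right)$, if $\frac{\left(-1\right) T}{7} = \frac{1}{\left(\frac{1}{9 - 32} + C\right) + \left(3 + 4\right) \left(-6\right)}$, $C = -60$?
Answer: $- \frac{422299}{2347} \approx -179.93$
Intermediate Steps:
$T = \frac{161}{2347}$ ($T = - \frac{7}{\left(\frac{1}{9 - 32} - 60\right) + \left(3 + 4\right) \left(-6\right)} = - \frac{7}{\left(\frac{1}{-23} - 60\right) + 7 \left(-6\right)} = - \frac{7}{\left(- \frac{1}{23} - 60\right) - 42} = - \frac{7}{- \frac{1381}{23} - 42} = - \frac{7}{- \frac{2347}{23}} = \left(-7\right) \left(- \frac{23}{2347}\right) = \frac{161}{2347} \approx 0.068598$)
$T - 20 \left(-3\right) 3 \left(-1\right) = \frac{161}{2347} - 20 \left(-3\right) 3 \left(-1\right) = \frac{161}{2347} - 20 \left(\left(-9\right) \left(-1\right)\right) = \frac{161}{2347} - 180 = - \frac{422299}{2347}$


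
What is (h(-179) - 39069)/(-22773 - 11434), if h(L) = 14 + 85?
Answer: 90/79 ≈ 1.1392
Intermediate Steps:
h(L) = 99
(h(-179) - 39069)/(-22773 - 11434) = (99 - 39069)/(-22773 - 11434) = -38970/(-34207) = -38970*(-1/34207) = 90/79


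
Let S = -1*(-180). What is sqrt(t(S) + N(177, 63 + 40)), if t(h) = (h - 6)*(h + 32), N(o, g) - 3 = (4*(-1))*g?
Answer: sqrt(36479) ≈ 190.99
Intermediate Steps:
S = 180
N(o, g) = 3 - 4*g (N(o, g) = 3 + (4*(-1))*g = 3 - 4*g)
t(h) = (-6 + h)*(32 + h)
sqrt(t(S) + N(177, 63 + 40)) = sqrt((-192 + 180**2 + 26*180) + (3 - 4*(63 + 40))) = sqrt((-192 + 32400 + 4680) + (3 - 4*103)) = sqrt(36888 + (3 - 412)) = sqrt(36888 - 409) = sqrt(36479)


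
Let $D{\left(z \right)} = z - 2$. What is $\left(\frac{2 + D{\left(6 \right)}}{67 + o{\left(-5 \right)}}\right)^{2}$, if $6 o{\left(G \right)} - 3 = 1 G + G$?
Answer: $\frac{1296}{156025} \approx 0.0083064$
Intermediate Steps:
$D{\left(z \right)} = -2 + z$ ($D{\left(z \right)} = z - 2 = -2 + z$)
$o{\left(G \right)} = \frac{1}{2} + \frac{G}{3}$ ($o{\left(G \right)} = \frac{1}{2} + \frac{1 G + G}{6} = \frac{1}{2} + \frac{G + G}{6} = \frac{1}{2} + \frac{2 G}{6} = \frac{1}{2} + \frac{G}{3}$)
$\left(\frac{2 + D{\left(6 \right)}}{67 + o{\left(-5 \right)}}\right)^{2} = \left(\frac{2 + \left(-2 + 6\right)}{67 + \left(\frac{1}{2} + \frac{1}{3} \left(-5\right)\right)}\right)^{2} = \left(\frac{2 + 4}{67 + \left(\frac{1}{2} - \frac{5}{3}\right)}\right)^{2} = \left(\frac{6}{67 - \frac{7}{6}}\right)^{2} = \left(\frac{6}{\frac{395}{6}}\right)^{2} = \left(6 \cdot \frac{6}{395}\right)^{2} = \left(\frac{36}{395}\right)^{2} = \frac{1296}{156025}$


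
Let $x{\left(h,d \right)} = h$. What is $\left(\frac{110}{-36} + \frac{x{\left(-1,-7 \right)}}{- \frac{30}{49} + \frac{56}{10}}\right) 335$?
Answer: $- \frac{5998175}{5499} \approx -1090.8$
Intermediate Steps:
$\left(\frac{110}{-36} + \frac{x{\left(-1,-7 \right)}}{- \frac{30}{49} + \frac{56}{10}}\right) 335 = \left(\frac{110}{-36} - \frac{1}{- \frac{30}{49} + \frac{56}{10}}\right) 335 = \left(110 \left(- \frac{1}{36}\right) - \frac{1}{\left(-30\right) \frac{1}{49} + 56 \cdot \frac{1}{10}}\right) 335 = \left(- \frac{55}{18} - \frac{1}{- \frac{30}{49} + \frac{28}{5}}\right) 335 = \left(- \frac{55}{18} - \frac{1}{\frac{1222}{245}}\right) 335 = \left(- \frac{55}{18} - \frac{245}{1222}\right) 335 = \left(- \frac{17905}{5499}\right) 335 = - \frac{5998175}{5499}$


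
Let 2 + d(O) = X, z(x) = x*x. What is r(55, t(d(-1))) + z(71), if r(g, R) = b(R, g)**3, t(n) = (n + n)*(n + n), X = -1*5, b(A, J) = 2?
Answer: 5049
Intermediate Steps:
z(x) = x**2
X = -5
d(O) = -7 (d(O) = -2 - 5 = -7)
t(n) = 4*n**2 (t(n) = (2*n)*(2*n) = 4*n**2)
r(g, R) = 8 (r(g, R) = 2**3 = 8)
r(55, t(d(-1))) + z(71) = 8 + 71**2 = 8 + 5041 = 5049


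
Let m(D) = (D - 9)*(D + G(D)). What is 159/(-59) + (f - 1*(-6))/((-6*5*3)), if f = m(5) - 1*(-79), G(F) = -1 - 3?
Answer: -2121/590 ≈ -3.5949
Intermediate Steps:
G(F) = -4
m(D) = (-9 + D)*(-4 + D) (m(D) = (D - 9)*(D - 4) = (-9 + D)*(-4 + D))
f = 75 (f = (36 + 5² - 13*5) - 1*(-79) = (36 + 25 - 65) + 79 = -4 + 79 = 75)
159/(-59) + (f - 1*(-6))/((-6*5*3)) = 159/(-59) + (75 - 1*(-6))/((-6*5*3)) = 159*(-1/59) + (75 + 6)/((-30*3)) = -159/59 + 81/(-90) = -159/59 + 81*(-1/90) = -159/59 - 9/10 = -2121/590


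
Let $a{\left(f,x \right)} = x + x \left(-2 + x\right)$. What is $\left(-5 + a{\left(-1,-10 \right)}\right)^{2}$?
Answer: $11025$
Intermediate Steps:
$\left(-5 + a{\left(-1,-10 \right)}\right)^{2} = \left(-5 - 10 \left(-1 - 10\right)\right)^{2} = \left(-5 - -110\right)^{2} = \left(-5 + 110\right)^{2} = 105^{2} = 11025$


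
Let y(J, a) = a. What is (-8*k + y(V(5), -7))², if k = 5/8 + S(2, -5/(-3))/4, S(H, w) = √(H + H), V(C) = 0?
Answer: 256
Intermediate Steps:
S(H, w) = √2*√H (S(H, w) = √(2*H) = √2*√H)
k = 9/8 (k = 5/8 + (√2*√2)/4 = 5*(⅛) + 2*(¼) = 5/8 + ½ = 9/8 ≈ 1.1250)
(-8*k + y(V(5), -7))² = (-8*9/8 - 7)² = (-9 - 7)² = (-16)² = 256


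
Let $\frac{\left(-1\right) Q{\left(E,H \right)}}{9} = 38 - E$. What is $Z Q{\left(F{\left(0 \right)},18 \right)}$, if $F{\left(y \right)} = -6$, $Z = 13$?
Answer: $-5148$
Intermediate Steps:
$Q{\left(E,H \right)} = -342 + 9 E$ ($Q{\left(E,H \right)} = - 9 \left(38 - E\right) = -342 + 9 E$)
$Z Q{\left(F{\left(0 \right)},18 \right)} = 13 \left(-342 + 9 \left(-6\right)\right) = 13 \left(-342 - 54\right) = 13 \left(-396\right) = -5148$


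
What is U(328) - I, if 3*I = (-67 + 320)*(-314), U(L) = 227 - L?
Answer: 79139/3 ≈ 26380.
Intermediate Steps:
I = -79442/3 (I = ((-67 + 320)*(-314))/3 = (253*(-314))/3 = (⅓)*(-79442) = -79442/3 ≈ -26481.)
U(328) - I = (227 - 1*328) - 1*(-79442/3) = (227 - 328) + 79442/3 = -101 + 79442/3 = 79139/3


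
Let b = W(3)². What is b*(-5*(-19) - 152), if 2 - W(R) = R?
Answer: -57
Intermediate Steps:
W(R) = 2 - R
b = 1 (b = (2 - 1*3)² = (2 - 3)² = (-1)² = 1)
b*(-5*(-19) - 152) = 1*(-5*(-19) - 152) = 1*(95 - 152) = 1*(-57) = -57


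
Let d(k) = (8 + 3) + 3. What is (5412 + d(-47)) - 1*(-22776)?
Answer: 28202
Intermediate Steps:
d(k) = 14 (d(k) = 11 + 3 = 14)
(5412 + d(-47)) - 1*(-22776) = (5412 + 14) - 1*(-22776) = 5426 + 22776 = 28202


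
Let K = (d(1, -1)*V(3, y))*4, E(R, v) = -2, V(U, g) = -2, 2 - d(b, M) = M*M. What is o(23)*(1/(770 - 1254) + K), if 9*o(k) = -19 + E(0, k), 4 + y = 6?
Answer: 9037/484 ≈ 18.671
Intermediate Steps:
y = 2 (y = -4 + 6 = 2)
d(b, M) = 2 - M² (d(b, M) = 2 - M*M = 2 - M²)
o(k) = -7/3 (o(k) = (-19 - 2)/9 = (⅑)*(-21) = -7/3)
K = -8 (K = ((2 - 1*(-1)²)*(-2))*4 = ((2 - 1*1)*(-2))*4 = ((2 - 1)*(-2))*4 = (1*(-2))*4 = -2*4 = -8)
o(23)*(1/(770 - 1254) + K) = -7*(1/(770 - 1254) - 8)/3 = -7*(1/(-484) - 8)/3 = -7*(-1/484 - 8)/3 = -7/3*(-3873/484) = 9037/484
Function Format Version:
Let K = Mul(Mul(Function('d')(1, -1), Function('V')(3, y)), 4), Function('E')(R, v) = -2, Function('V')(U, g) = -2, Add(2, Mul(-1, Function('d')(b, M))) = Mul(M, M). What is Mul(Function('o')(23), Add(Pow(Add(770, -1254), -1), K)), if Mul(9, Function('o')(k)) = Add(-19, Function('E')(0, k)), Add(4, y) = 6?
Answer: Rational(9037, 484) ≈ 18.671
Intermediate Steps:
y = 2 (y = Add(-4, 6) = 2)
Function('d')(b, M) = Add(2, Mul(-1, Pow(M, 2))) (Function('d')(b, M) = Add(2, Mul(-1, Mul(M, M))) = Add(2, Mul(-1, Pow(M, 2))))
Function('o')(k) = Rational(-7, 3) (Function('o')(k) = Mul(Rational(1, 9), Add(-19, -2)) = Mul(Rational(1, 9), -21) = Rational(-7, 3))
K = -8 (K = Mul(Mul(Add(2, Mul(-1, Pow(-1, 2))), -2), 4) = Mul(Mul(Add(2, Mul(-1, 1)), -2), 4) = Mul(Mul(Add(2, -1), -2), 4) = Mul(Mul(1, -2), 4) = Mul(-2, 4) = -8)
Mul(Function('o')(23), Add(Pow(Add(770, -1254), -1), K)) = Mul(Rational(-7, 3), Add(Pow(Add(770, -1254), -1), -8)) = Mul(Rational(-7, 3), Add(Pow(-484, -1), -8)) = Mul(Rational(-7, 3), Add(Rational(-1, 484), -8)) = Mul(Rational(-7, 3), Rational(-3873, 484)) = Rational(9037, 484)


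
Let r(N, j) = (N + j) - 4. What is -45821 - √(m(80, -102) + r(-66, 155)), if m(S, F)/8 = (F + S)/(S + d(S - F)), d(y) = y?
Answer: -45821 - √1447157/131 ≈ -45830.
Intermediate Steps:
r(N, j) = -4 + N + j
m(S, F) = 8*(F + S)/(-F + 2*S) (m(S, F) = 8*((F + S)/(S + (S - F))) = 8*((F + S)/(-F + 2*S)) = 8*(F + S)/(-F + 2*S))
-45821 - √(m(80, -102) + r(-66, 155)) = -45821 - √(8*(-102 + 80)/(-1*(-102) + 2*80) + (-4 - 66 + 155)) = -45821 - √(8*(-22)/(102 + 160) + 85) = -45821 - √(8*(-22)/262 + 85) = -45821 - √(8*(1/262)*(-22) + 85) = -45821 - √(-88/131 + 85) = -45821 - √(11047/131) = -45821 - √1447157/131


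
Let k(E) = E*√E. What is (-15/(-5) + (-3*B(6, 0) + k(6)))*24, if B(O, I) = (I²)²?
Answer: 72 + 144*√6 ≈ 424.73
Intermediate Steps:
B(O, I) = I⁴
k(E) = E^(3/2)
(-15/(-5) + (-3*B(6, 0) + k(6)))*24 = (-15/(-5) + (-3*0⁴ + 6^(3/2)))*24 = (-15*(-⅕) + (-3*0 + 6*√6))*24 = (3 + (0 + 6*√6))*24 = (3 + 6*√6)*24 = 72 + 144*√6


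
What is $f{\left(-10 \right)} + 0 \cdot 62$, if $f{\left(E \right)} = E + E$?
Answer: $-20$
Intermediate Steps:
$f{\left(E \right)} = 2 E$
$f{\left(-10 \right)} + 0 \cdot 62 = 2 \left(-10\right) + 0 \cdot 62 = -20 + 0 = -20$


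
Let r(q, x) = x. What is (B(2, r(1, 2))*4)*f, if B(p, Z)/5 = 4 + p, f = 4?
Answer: 480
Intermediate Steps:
B(p, Z) = 20 + 5*p (B(p, Z) = 5*(4 + p) = 20 + 5*p)
(B(2, r(1, 2))*4)*f = ((20 + 5*2)*4)*4 = ((20 + 10)*4)*4 = (30*4)*4 = 120*4 = 480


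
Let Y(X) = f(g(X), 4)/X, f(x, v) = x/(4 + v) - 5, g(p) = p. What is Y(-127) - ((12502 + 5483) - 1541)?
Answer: -16706937/1016 ≈ -16444.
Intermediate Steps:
f(x, v) = -5 + x/(4 + v)
Y(X) = (-5 + X/8)/X (Y(X) = ((-20 + X - 5*4)/(4 + 4))/X = ((-20 + X - 20)/8)/X = ((-40 + X)/8)/X = (-5 + X/8)/X)
Y(-127) - ((12502 + 5483) - 1541) = (1/8)*(-40 - 127)/(-127) - ((12502 + 5483) - 1541) = (1/8)*(-1/127)*(-167) - (17985 - 1541) = 167/1016 - 1*16444 = 167/1016 - 16444 = -16706937/1016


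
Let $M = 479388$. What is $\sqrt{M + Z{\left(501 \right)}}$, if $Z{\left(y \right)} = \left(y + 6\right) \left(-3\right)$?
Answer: $\sqrt{477867} \approx 691.28$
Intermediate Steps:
$Z{\left(y \right)} = -18 - 3 y$ ($Z{\left(y \right)} = \left(6 + y\right) \left(-3\right) = -18 - 3 y$)
$\sqrt{M + Z{\left(501 \right)}} = \sqrt{479388 - 1521} = \sqrt{477867}$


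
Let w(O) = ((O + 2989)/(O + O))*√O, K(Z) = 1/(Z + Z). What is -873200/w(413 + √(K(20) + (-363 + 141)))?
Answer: -23765011200*√(41300 + 5*I*√88790)/462953039 + 349280*I*√88790*√(41300 + 5*I*√88790)/462953039 ≈ -10435.0 - 142.44*I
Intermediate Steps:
K(Z) = 1/(2*Z)
w(O) = (2989 + O)/(2*√O) (w(O) = ((2989 + O)/((2*O)))*√O = ((2989 + O)*(1/(2*O)))*√O = ((2989 + O)/(2*O))*√O = (2989 + O)/(2*√O))
-873200/w(413 + √(K(20) + (-363 + 141))) = -873200*2*√(413 + √((½)/20 + (-363 + 141)))/(2989 + (413 + √((½)/20 + (-363 + 141)))) = -873200*2*√(413 + √((½)*(1/20) - 222))/(2989 + (413 + √((½)*(1/20) - 222))) = -873200*2*√(413 + √(1/40 - 222))/(2989 + (413 + √(1/40 - 222))) = -873200*2*√(413 + √(-8879/40))/(2989 + (413 + √(-8879/40))) = -873200*2*√(413 + I*√88790/20)/(2989 + (413 + I*√88790/20)) = -873200*2*√(413 + I*√88790/20)/(3402 + I*√88790/20) = -1746400*√(413 + I*√88790/20)/(3402 + I*√88790/20)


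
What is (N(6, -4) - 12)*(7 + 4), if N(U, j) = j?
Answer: -176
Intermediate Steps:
(N(6, -4) - 12)*(7 + 4) = (-4 - 12)*(7 + 4) = -16*11 = -176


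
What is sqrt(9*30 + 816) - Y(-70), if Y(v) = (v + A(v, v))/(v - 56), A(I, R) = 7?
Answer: -1/2 + sqrt(1086) ≈ 32.455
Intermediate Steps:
Y(v) = (7 + v)/(-56 + v) (Y(v) = (v + 7)/(v - 56) = (7 + v)/(-56 + v))
sqrt(9*30 + 816) - Y(-70) = sqrt(9*30 + 816) - (7 - 70)/(-56 - 70) = sqrt(270 + 816) - (-63)/(-126) = sqrt(1086) - (-1)*(-63)/126 = sqrt(1086) - 1*1/2 = sqrt(1086) - 1/2 = -1/2 + sqrt(1086)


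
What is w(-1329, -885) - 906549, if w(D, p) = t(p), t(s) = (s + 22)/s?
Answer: -802295002/885 ≈ -9.0655e+5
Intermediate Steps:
t(s) = (22 + s)/s
w(D, p) = (22 + p)/p
w(-1329, -885) - 906549 = (22 - 885)/(-885) - 906549 = -1/885*(-863) - 906549 = 863/885 - 906549 = -802295002/885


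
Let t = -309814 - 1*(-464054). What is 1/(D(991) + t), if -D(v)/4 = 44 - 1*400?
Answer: 1/155664 ≈ 6.4241e-6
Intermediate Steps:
D(v) = 1424 (D(v) = -4*(44 - 1*400) = -4*(44 - 400) = -4*(-356) = 1424)
t = 154240 (t = -309814 + 464054 = 154240)
1/(D(991) + t) = 1/(1424 + 154240) = 1/155664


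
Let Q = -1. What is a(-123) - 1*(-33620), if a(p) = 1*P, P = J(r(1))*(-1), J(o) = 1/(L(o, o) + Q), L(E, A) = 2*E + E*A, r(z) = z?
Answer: 67239/2 ≈ 33620.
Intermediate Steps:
L(E, A) = 2*E + A*E
J(o) = 1/(-1 + o*(2 + o)) (J(o) = 1/(o*(2 + o) - 1) = 1/(-1 + o*(2 + o)))
P = -½ (P = -1/(-1 + 1*(2 + 1)) = -1/(-1 + 1*3) = -1/(-1 + 3) = -1/2 = (½)*(-1) = -½ ≈ -0.50000)
a(p) = -½ (a(p) = 1*(-½) = -½)
a(-123) - 1*(-33620) = -½ - 1*(-33620) = -½ + 33620 = 67239/2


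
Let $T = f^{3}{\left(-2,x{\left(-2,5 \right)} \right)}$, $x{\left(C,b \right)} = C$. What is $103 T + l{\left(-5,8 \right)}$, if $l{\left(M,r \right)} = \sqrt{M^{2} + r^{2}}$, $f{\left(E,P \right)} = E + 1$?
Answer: $-103 + \sqrt{89} \approx -93.566$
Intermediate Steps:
$f{\left(E,P \right)} = 1 + E$
$T = -1$ ($T = \left(1 - 2\right)^{3} = \left(-1\right)^{3} = -1$)
$103 T + l{\left(-5,8 \right)} = 103 \left(-1\right) + \sqrt{\left(-5\right)^{2} + 8^{2}} = -103 + \sqrt{25 + 64} = -103 + \sqrt{89}$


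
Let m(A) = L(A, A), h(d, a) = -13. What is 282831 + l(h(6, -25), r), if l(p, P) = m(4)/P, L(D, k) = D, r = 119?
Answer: 33656893/119 ≈ 2.8283e+5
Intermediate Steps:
m(A) = A
l(p, P) = 4/P
282831 + l(h(6, -25), r) = 282831 + 4/119 = 33656893/119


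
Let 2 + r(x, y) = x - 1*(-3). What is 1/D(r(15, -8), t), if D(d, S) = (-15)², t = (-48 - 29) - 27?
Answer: 1/225 ≈ 0.0044444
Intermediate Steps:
t = -104 (t = -77 - 27 = -104)
r(x, y) = 1 + x (r(x, y) = -2 + (x - 1*(-3)) = -2 + (x + 3) = -2 + (3 + x) = 1 + x)
D(d, S) = 225
1/D(r(15, -8), t) = 1/225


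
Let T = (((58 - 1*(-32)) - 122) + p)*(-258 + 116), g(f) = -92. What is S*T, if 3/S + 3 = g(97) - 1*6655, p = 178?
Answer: 10366/1125 ≈ 9.2142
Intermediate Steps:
S = -1/2250 (S = 3/(-3 + (-92 - 1*6655)) = 3/(-3 + (-92 - 6655)) = 3/(-3 - 6747) = 3/(-6750) = 3*(-1/6750) = -1/2250 ≈ -0.00044444)
T = -20732 (T = (((58 - 1*(-32)) - 122) + 178)*(-258 + 116) = (((58 + 32) - 122) + 178)*(-142) = ((90 - 122) + 178)*(-142) = (-32 + 178)*(-142) = 146*(-142) = -20732)
S*T = -1/2250*(-20732) = 10366/1125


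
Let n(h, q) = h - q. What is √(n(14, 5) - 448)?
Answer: I*√439 ≈ 20.952*I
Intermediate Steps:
√(n(14, 5) - 448) = √((14 - 1*5) - 448) = √((14 - 5) - 448) = √(9 - 448) = √(-439) = I*√439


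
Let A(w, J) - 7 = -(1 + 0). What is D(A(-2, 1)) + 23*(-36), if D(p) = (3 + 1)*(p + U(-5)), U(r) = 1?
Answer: -800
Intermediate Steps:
A(w, J) = 6 (A(w, J) = 7 - (1 + 0) = 7 - 1*1 = 7 - 1 = 6)
D(p) = 4 + 4*p (D(p) = (3 + 1)*(p + 1) = 4*(1 + p) = 4 + 4*p)
D(A(-2, 1)) + 23*(-36) = (4 + 4*6) + 23*(-36) = (4 + 24) - 828 = 28 - 828 = -800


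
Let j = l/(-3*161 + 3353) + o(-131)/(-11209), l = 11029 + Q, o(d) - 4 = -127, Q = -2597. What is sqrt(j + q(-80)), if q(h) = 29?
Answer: 6*sqrt(229610456624010)/16084915 ≈ 5.6523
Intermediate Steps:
o(d) = -123 (o(d) = 4 - 127 = -123)
l = 8432 (l = 11029 - 2597 = 8432)
j = 47433649/16084915 (j = 8432/(-3*161 + 3353) - 123/(-11209) = 8432/(-483 + 3353) - 123*(-1/11209) = 8432/2870 + 123/11209 = 8432*(1/2870) + 123/11209 = 4216/1435 + 123/11209 = 47433649/16084915 ≈ 2.9490)
sqrt(j + q(-80)) = sqrt(47433649/16084915 + 29) = sqrt(513896184/16084915) = 6*sqrt(229610456624010)/16084915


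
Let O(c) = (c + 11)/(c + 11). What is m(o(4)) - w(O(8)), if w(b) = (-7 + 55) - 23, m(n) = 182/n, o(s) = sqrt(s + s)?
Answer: -25 + 91*sqrt(2)/2 ≈ 39.347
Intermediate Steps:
o(s) = sqrt(2)*sqrt(s) (o(s) = sqrt(2*s) = sqrt(2)*sqrt(s))
O(c) = 1 (O(c) = (11 + c)/(11 + c) = 1)
w(b) = 25 (w(b) = 48 - 23 = 25)
m(o(4)) - w(O(8)) = 182/((sqrt(2)*sqrt(4))) - 1*25 = 182/((sqrt(2)*2)) - 25 = 182/((2*sqrt(2))) - 25 = 182*(sqrt(2)/4) - 25 = 91*sqrt(2)/2 - 25 = -25 + 91*sqrt(2)/2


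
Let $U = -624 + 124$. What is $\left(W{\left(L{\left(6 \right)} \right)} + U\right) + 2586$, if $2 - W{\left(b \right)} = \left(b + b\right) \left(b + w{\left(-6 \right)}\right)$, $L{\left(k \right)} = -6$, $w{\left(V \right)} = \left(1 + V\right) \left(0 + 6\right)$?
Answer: $1656$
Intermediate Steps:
$w{\left(V \right)} = 6 + 6 V$ ($w{\left(V \right)} = \left(1 + V\right) 6 = 6 + 6 V$)
$W{\left(b \right)} = 2 - 2 b \left(-30 + b\right)$ ($W{\left(b \right)} = 2 - \left(b + b\right) \left(b + \left(6 + 6 \left(-6\right)\right)\right) = 2 - 2 b \left(b + \left(6 - 36\right)\right) = 2 - 2 b \left(b - 30\right) = 2 - 2 b \left(-30 + b\right)$)
$U = -500$
$\left(W{\left(L{\left(6 \right)} \right)} + U\right) + 2586 = \left(\left(2 - 2 \left(-6\right)^{2} + 60 \left(-6\right)\right) - 500\right) + 2586 = \left(\left(2 - 72 - 360\right) - 500\right) + 2586 = \left(-430 - 500\right) + 2586 = -930 + 2586 = 1656$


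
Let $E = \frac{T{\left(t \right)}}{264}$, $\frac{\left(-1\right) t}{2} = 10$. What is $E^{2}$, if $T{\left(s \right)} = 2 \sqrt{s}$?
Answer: $- \frac{5}{4356} \approx -0.0011478$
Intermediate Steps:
$t = -20$ ($t = \left(-2\right) 10 = -20$)
$E = \frac{i \sqrt{5}}{66}$ ($E = \frac{2 \sqrt{-20}}{264} = 2 \cdot 2 i \sqrt{5} \cdot \frac{1}{264} = 4 i \sqrt{5} \cdot \frac{1}{264} = \frac{i \sqrt{5}}{66} \approx 0.03388 i$)
$E^{2} = \left(\frac{i \sqrt{5}}{66}\right)^{2} = - \frac{5}{4356}$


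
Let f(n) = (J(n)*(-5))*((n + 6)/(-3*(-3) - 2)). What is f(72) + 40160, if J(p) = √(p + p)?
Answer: 276440/7 ≈ 39491.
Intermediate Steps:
J(p) = √2*√p (J(p) = √(2*p) = √2*√p)
f(n) = -5*√2*√n*(6/7 + n/7) (f(n) = ((√2*√n)*(-5))*((n + 6)/(-3*(-3) - 2)) = (-5*√2*√n)*((6 + n)/(9 - 2)) = (-5*√2*√n)*((6 + n)/7) = (-5*√2*√n)*((6 + n)*(⅐)) = (-5*√2*√n)*(6/7 + n/7) = -5*√2*√n*(6/7 + n/7))
f(72) + 40160 = 5*√2*√72*(-6 - 1*72)/7 + 40160 = 5*√2*(6*√2)*(-6 - 72)/7 + 40160 = (5/7)*√2*(6*√2)*(-78) + 40160 = -4680/7 + 40160 = 276440/7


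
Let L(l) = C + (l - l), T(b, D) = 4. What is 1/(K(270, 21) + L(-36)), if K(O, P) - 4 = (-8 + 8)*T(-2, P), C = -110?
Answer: -1/106 ≈ -0.0094340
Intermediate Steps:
L(l) = -110 (L(l) = -110 + (l - l) = -110 + 0 = -110)
K(O, P) = 4 (K(O, P) = 4 + (-8 + 8)*4 = 4 + 0*4 = 4 + 0 = 4)
1/(K(270, 21) + L(-36)) = 1/(4 - 110) = 1/(-106) = -1/106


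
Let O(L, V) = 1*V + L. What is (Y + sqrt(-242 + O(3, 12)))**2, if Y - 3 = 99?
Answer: (102 + I*sqrt(227))**2 ≈ 10177.0 + 3073.6*I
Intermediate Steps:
Y = 102 (Y = 3 + 99 = 102)
O(L, V) = L + V (O(L, V) = V + L = L + V)
(Y + sqrt(-242 + O(3, 12)))**2 = (102 + sqrt(-242 + (3 + 12)))**2 = (102 + sqrt(-242 + 15))**2 = (102 + sqrt(-227))**2 = (102 + I*sqrt(227))**2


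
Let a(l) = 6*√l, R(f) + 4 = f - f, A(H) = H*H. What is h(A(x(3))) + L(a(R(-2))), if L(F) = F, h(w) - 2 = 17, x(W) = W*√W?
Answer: 19 + 12*I ≈ 19.0 + 12.0*I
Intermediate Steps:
x(W) = W^(3/2)
A(H) = H²
h(w) = 19 (h(w) = 2 + 17 = 19)
R(f) = -4 (R(f) = -4 + (f - f) = -4 + 0 = -4)
h(A(x(3))) + L(a(R(-2))) = 19 + 6*√(-4) = 19 + 6*(2*I) = 19 + 12*I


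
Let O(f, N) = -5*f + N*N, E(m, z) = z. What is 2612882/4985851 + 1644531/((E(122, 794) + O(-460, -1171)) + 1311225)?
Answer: 15216437914801/13389802011560 ≈ 1.1364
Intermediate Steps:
O(f, N) = N² - 5*f (O(f, N) = -5*f + N² = N² - 5*f)
2612882/4985851 + 1644531/((E(122, 794) + O(-460, -1171)) + 1311225) = 2612882/4985851 + 1644531/((794 + ((-1171)² - 5*(-460))) + 1311225) = 2612882*(1/4985851) + 1644531/((794 + (1371241 + 2300)) + 1311225) = 2612882/4985851 + 1644531/((794 + 1373541) + 1311225) = 2612882/4985851 + 1644531/(1374335 + 1311225) = 2612882/4985851 + 1644531/2685560 = 15216437914801/13389802011560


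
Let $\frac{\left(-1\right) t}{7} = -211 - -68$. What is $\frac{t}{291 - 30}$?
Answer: $\frac{1001}{261} \approx 3.8353$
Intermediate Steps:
$t = 1001$ ($t = - 7 \left(-211 - -68\right) = - 7 \left(-211 + 68\right) = \left(-7\right) \left(-143\right) = 1001$)
$\frac{t}{291 - 30} = \frac{1001}{291 - 30} = \frac{1001}{261}$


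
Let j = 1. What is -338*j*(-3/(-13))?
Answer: -78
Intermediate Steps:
-338*j*(-3/(-13)) = -338*(-3/(-13)) = -338*(-3*(-1/13)) = -338*3/13 = -78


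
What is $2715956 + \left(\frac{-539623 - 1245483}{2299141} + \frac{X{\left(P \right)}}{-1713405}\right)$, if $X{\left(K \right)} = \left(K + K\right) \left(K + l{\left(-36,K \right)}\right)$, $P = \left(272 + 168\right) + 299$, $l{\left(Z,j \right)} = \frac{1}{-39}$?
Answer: $\frac{6419473201906954126}{2363615811063} \approx 2.716 \cdot 10^{6}$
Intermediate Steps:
$l{\left(Z,j \right)} = - \frac{1}{39}$
$P = 739$ ($P = 440 + 299 = 739$)
$X{\left(K \right)} = 2 K \left(- \frac{1}{39} + K\right)$ ($X{\left(K \right)} = \left(K + K\right) \left(K - \frac{1}{39}\right) = 2 K \left(- \frac{1}{39} + K\right)$)
$2715956 + \left(\frac{-539623 - 1245483}{2299141} + \frac{X{\left(P \right)}}{-1713405}\right) = 2715956 + \left(\frac{-539623 - 1245483}{2299141} + \frac{\frac{2}{39} \cdot 739 \left(-1 + 39 \cdot 739\right)}{-1713405}\right) = 2715956 + \left(\left(-539623 - 1245483\right) \frac{1}{2299141} + \frac{2}{39} \cdot 739 \left(-1 + 28821\right) \left(- \frac{1}{1713405}\right)\right) = 2715956 - \left(\frac{1785106}{2299141} - \frac{2}{39} \cdot 739 \cdot 28820 \left(- \frac{1}{1713405}\right)\right) = 2715956 + \left(- \frac{1785106}{2299141} + \frac{42595960}{39} \left(- \frac{1}{1713405}\right)\right) = 2715956 - \frac{3341844467102}{2363615811063} = \frac{6419473201906954126}{2363615811063}$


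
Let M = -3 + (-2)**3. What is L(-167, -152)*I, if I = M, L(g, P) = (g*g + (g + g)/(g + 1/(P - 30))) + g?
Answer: -9269380758/30395 ≈ -3.0496e+5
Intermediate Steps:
L(g, P) = g + g**2 + 2*g/(g + 1/(-30 + P)) (L(g, P) = (g**2 + (2*g)/(g + 1/(-30 + P))) + g = (g**2 + 2*g/(g + 1/(-30 + P))) + g = g + g**2 + 2*g/(g + 1/(-30 + P)))
M = -11 (M = -3 - 8 = -11)
I = -11
L(-167, -152)*I = -167*(-59 - 30*(-167)**2 - 29*(-167) + 2*(-152) - 152*(-167) - 152*(-167)**2)/(1 - 30*(-167) - 152*(-167))*(-11) = -167*(-59 - 30*27889 + 4843 - 304 + 25384 - 152*27889)/(1 + 5010 + 25384)*(-11) = -167*(-59 - 836670 + 4843 - 304 + 25384 - 4239128)/30395*(-11) = -167*1/30395*(-5045934)*(-11) = (842670978/30395)*(-11) = -9269380758/30395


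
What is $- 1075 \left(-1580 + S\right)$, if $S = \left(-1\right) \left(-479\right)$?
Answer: $1183575$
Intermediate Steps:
$S = 479$
$- 1075 \left(-1580 + S\right) = - 1075 \left(-1580 + 479\right) = \left(-1075\right) \left(-1101\right) = 1183575$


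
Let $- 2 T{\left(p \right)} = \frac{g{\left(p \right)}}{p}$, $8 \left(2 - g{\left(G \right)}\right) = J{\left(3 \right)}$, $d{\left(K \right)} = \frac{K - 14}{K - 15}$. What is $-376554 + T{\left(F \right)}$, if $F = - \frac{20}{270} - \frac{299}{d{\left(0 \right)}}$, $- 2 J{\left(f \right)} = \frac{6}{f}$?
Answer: $- \frac{364874797923}{968984} \approx -3.7655 \cdot 10^{5}$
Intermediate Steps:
$d{\left(K \right)} = \frac{-14 + K}{-15 + K}$
$J{\left(f \right)} = - \frac{3}{f}$ ($J{\left(f \right)} = - \frac{6 \frac{1}{f}}{2} = - \frac{3}{f}$)
$g{\left(G \right)} = \frac{17}{8}$ ($g{\left(G \right)} = 2 - \frac{\left(-3\right) \frac{1}{3}}{8} = 2 - - \frac{1}{8} = 2 + \frac{1}{8} = \frac{17}{8}$)
$F = - \frac{121123}{378}$ ($F = - \frac{20}{270} - \frac{299}{\frac{1}{-15 + 0} \left(-14 + 0\right)} = \left(-20\right) \frac{1}{270} - \frac{299}{\frac{1}{-15} \left(-14\right)} = - \frac{2}{27} - \frac{299}{\left(- \frac{1}{15}\right) \left(-14\right)} = - \frac{2}{27} - \frac{299}{\frac{14}{15}} = - \frac{2}{27} - \frac{4485}{14} = - \frac{121123}{378} \approx -320.43$)
$T{\left(p \right)} = - \frac{17}{16 p}$ ($T{\left(p \right)} = - \frac{\frac{17}{8} \frac{1}{p}}{2} = - \frac{17}{16 p}$)
$-376554 + T{\left(F \right)} = -376554 - \frac{17}{16 \left(- \frac{121123}{378}\right)} = -376554 - - \frac{3213}{968984} = -376554 + \frac{3213}{968984} = - \frac{364874797923}{968984}$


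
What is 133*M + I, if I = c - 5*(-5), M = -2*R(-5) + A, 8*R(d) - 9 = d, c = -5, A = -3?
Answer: -512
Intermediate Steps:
R(d) = 9/8 + d/8
M = -4 (M = -2*(9/8 + (⅛)*(-5)) - 3 = -2*(9/8 - 5/8) - 3 = -2*½ - 3 = -1 - 3 = -4)
I = 20 (I = -5 - 5*(-5) = -5 + 25 = 20)
133*M + I = 133*(-4) + 20 = -532 + 20 = -512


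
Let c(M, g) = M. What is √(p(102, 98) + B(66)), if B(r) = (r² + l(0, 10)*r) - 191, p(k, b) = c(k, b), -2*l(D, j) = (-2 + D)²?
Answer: √4135 ≈ 64.304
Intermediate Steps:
l(D, j) = -(-2 + D)²/2
p(k, b) = k
B(r) = -191 + r² - 2*r (B(r) = (r² + (-(-2 + 0)²/2)*r) - 191 = (r² + (-½*(-2)²)*r) - 191 = (r² + (-½*4)*r) - 191 = (r² - 2*r) - 191 = -191 + r² - 2*r)
√(p(102, 98) + B(66)) = √(102 + (-191 + 66² - 2*66)) = √(102 + (-191 + 4356 - 132)) = √(102 + 4033) = √4135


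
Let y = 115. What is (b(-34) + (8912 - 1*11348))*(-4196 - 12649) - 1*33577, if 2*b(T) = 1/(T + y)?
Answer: 2214039907/54 ≈ 4.1001e+7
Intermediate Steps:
b(T) = 1/(2*(115 + T)) (b(T) = 1/(2*(T + 115)) = 1/(2*(115 + T)))
(b(-34) + (8912 - 1*11348))*(-4196 - 12649) - 1*33577 = (1/(2*(115 - 34)) + (8912 - 1*11348))*(-4196 - 12649) - 1*33577 = ((½)/81 + (8912 - 11348))*(-16845) - 33577 = ((½)*(1/81) - 2436)*(-16845) - 33577 = (1/162 - 2436)*(-16845) - 33577 = -394631/162*(-16845) - 33577 = 2215853065/54 - 33577 = 2214039907/54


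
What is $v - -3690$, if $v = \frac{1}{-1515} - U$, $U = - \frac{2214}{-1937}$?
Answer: $\frac{10825151803}{2934555} \approx 3688.9$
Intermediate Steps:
$U = \frac{2214}{1937}$ ($U = \left(-2214\right) \left(- \frac{1}{1937}\right) = \frac{2214}{1937} \approx 1.143$)
$v = - \frac{3356147}{2934555}$ ($v = \frac{1}{-1515} - \frac{2214}{1937} = - \frac{1}{1515} - \frac{2214}{1937} = - \frac{3356147}{2934555} \approx -1.1437$)
$v - -3690 = - \frac{3356147}{2934555} - -3690 = - \frac{3356147}{2934555} + 3690 = \frac{10825151803}{2934555}$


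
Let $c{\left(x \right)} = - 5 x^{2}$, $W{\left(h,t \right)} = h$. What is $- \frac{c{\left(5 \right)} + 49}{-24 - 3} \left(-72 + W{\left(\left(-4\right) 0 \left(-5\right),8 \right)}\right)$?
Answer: $\frac{608}{3} \approx 202.67$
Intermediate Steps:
$- \frac{c{\left(5 \right)} + 49}{-24 - 3} \left(-72 + W{\left(\left(-4\right) 0 \left(-5\right),8 \right)}\right) = - \frac{- 5 \cdot 5^{2} + 49}{-24 - 3} \left(-72 + \left(-4\right) 0 \left(-5\right)\right) = - \frac{\left(-5\right) 25 + 49}{-27} \left(-72 + 0 \left(-5\right)\right) = - \left(-125 + 49\right) \left(- \frac{1}{27}\right) \left(-72 + 0\right) = - \left(-76\right) \left(- \frac{1}{27}\right) \left(-72\right) = - \frac{76 \left(-72\right)}{27} = \left(-1\right) \left(- \frac{608}{3}\right) = \frac{608}{3}$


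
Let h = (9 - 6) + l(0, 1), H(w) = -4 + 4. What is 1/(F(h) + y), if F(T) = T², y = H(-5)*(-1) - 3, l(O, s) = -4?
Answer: -½ ≈ -0.50000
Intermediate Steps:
H(w) = 0
y = -3 (y = 0*(-1) - 3 = 0 - 3 = -3)
h = -1 (h = (9 - 6) - 4 = 3 - 4 = -1)
1/(F(h) + y) = 1/((-1)² - 3) = 1/(1 - 3) = 1/(-2) = -½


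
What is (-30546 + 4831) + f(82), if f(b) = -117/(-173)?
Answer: -4448578/173 ≈ -25714.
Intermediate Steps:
f(b) = 117/173 (f(b) = -117*(-1/173) = 117/173)
(-30546 + 4831) + f(82) = (-30546 + 4831) + 117/173 = -25715 + 117/173 = -4448578/173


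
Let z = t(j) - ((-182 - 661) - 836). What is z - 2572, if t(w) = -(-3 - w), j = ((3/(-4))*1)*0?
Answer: -890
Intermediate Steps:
j = 0 (j = ((3*(-¼))*1)*0 = -¾*1*0 = -¾*0 = 0)
t(w) = 3 + w
z = 1682 (z = (3 + 0) - ((-182 - 661) - 836) = 3 - (-843 - 836) = 3 - 1*(-1679) = 3 + 1679 = 1682)
z - 2572 = 1682 - 2572 = -890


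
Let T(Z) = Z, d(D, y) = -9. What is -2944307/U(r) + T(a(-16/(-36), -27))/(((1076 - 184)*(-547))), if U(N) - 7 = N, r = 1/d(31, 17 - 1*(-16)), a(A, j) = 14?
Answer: -1616172804860/3781411 ≈ -4.2740e+5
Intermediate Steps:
r = -⅑ (r = 1/(-9) = -⅑ ≈ -0.11111)
U(N) = 7 + N
-2944307/U(r) + T(a(-16/(-36), -27))/(((1076 - 184)*(-547))) = -2944307/(7 - ⅑) + 14/(((1076 - 184)*(-547))) = -2944307/62/9 + 14/((892*(-547))) = -2944307*9/62 + 14/(-487924) = -26498763/62 + 14*(-1/487924) = -26498763/62 - 7/243962 = -1616172804860/3781411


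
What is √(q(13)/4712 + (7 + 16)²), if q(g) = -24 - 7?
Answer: √3055466/76 ≈ 23.000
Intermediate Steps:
q(g) = -31
√(q(13)/4712 + (7 + 16)²) = √(-31/4712 + (7 + 16)²) = √(-31*1/4712 + 23²) = √(-1/152 + 529) = √(80407/152) = √3055466/76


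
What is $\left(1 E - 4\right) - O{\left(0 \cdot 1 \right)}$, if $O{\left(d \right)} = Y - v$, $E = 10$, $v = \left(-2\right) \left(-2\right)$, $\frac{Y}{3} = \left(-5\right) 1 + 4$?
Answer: $13$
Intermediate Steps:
$Y = -3$ ($Y = 3 \left(\left(-5\right) 1 + 4\right) = 3 \left(-5 + 4\right) = 3 \left(-1\right) = -3$)
$v = 4$
$O{\left(d \right)} = -7$ ($O{\left(d \right)} = -3 - 4 = -7$)
$\left(1 E - 4\right) - O{\left(0 \cdot 1 \right)} = \left(1 \cdot 10 - 4\right) - -7 = \left(10 - 4\right) + 7 = 6 + 7 = 13$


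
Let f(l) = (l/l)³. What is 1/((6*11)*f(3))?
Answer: 1/66 ≈ 0.015152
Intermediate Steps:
f(l) = 1 (f(l) = 1³ = 1)
1/((6*11)*f(3)) = 1/((6*11)*1) = 1/(66*1) = 1/66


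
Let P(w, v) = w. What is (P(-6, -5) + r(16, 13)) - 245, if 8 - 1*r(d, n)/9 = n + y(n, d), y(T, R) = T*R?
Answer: -2168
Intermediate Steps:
y(T, R) = R*T
r(d, n) = 72 - 9*n - 9*d*n (r(d, n) = 72 - 9*(n + d*n) = 72 + (-9*n - 9*d*n) = 72 - 9*n - 9*d*n)
(P(-6, -5) + r(16, 13)) - 245 = (-6 + (72 - 9*13 - 9*16*13)) - 245 = (-6 + (72 - 117 - 1872)) - 245 = (-6 - 1917) - 245 = -1923 - 245 = -2168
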